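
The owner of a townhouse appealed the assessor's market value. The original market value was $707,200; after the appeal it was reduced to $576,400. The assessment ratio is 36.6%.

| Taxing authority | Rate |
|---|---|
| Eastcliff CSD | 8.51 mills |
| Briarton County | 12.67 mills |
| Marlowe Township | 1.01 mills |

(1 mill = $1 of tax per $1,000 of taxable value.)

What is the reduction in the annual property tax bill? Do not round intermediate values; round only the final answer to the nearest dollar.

Old assessed value = $707,200 × 0.366 = $258,835.2
New assessed value = $576,400 × 0.366 = $210,962.4
Combined rate = 0.00851 + 0.01267 + 0.00101 = 0.02219
Old tax = $258,835.2 × 0.02219 = $5,743.553088
New tax = $210,962.4 × 0.02219 = $4,681.255656
Reduction = $5,743.553088 − $4,681.255656 = $1,062.297432

$1,062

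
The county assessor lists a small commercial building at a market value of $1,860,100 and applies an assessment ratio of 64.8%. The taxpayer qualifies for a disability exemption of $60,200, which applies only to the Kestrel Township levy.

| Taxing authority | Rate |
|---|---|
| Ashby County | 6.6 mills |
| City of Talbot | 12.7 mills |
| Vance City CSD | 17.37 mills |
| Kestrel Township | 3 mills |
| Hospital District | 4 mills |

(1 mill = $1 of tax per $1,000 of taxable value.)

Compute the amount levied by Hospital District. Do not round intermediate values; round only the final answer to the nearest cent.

$4,821.38

Assessed value = $1,860,100 × 0.648 = $1,205,344.8
Hospital District taxable value = $1,205,344.8 (exemption does not apply)
Hospital District levy = $1,205,344.8 × 0.004 = $4,821.3792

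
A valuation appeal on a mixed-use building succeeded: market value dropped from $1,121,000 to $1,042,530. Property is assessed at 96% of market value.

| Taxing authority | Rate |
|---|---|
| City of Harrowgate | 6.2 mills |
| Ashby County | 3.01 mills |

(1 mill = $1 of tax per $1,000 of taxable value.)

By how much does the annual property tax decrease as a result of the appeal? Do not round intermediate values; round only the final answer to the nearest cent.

Old assessed value = $1,121,000 × 0.96 = $1,076,160
New assessed value = $1,042,530 × 0.96 = $1,000,828.8
Combined rate = 0.0062 + 0.00301 = 0.00921
Old tax = $1,076,160 × 0.00921 = $9,911.4336
New tax = $1,000,828.8 × 0.00921 = $9,217.633248
Reduction = $9,911.4336 − $9,217.633248 = $693.800352

$693.80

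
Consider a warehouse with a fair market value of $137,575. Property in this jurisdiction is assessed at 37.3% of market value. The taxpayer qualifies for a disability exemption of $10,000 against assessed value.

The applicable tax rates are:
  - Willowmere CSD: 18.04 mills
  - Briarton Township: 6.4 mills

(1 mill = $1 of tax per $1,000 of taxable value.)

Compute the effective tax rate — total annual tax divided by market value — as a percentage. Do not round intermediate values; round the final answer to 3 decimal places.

Assessed value = $137,575 × 0.373 = $51,315.475
Taxable value = $51,315.475 − $10,000 = $41,315.475
Willowmere CSD: $41,315.475 × 0.01804 = $745.331169
Briarton Township: $41,315.475 × 0.0064 = $264.41904
Total tax = $1,009.750209
Effective rate = $1,009.750209 ÷ $137,575 = 0.734% of market value

0.734%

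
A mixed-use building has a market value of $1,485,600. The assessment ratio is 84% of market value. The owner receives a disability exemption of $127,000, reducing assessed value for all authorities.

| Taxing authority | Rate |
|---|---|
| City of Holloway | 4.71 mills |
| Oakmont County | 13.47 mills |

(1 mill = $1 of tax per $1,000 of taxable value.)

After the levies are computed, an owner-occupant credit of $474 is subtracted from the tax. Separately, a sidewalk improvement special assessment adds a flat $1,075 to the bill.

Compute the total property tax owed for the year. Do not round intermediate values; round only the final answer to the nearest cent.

Assessed value = $1,485,600 × 0.84 = $1,247,904
Taxable value = $1,247,904 − $127,000 = $1,120,904
City of Holloway: $1,120,904 × 0.00471 = $5,279.45784
Oakmont County: $1,120,904 × 0.01347 = $15,098.57688
Levies subtotal = $20,378.03472
After credit = $20,378.03472 − $474 = $19,904.03472
Total = $19,904.03472 + $1,075 = $20,979.03472

$20,979.03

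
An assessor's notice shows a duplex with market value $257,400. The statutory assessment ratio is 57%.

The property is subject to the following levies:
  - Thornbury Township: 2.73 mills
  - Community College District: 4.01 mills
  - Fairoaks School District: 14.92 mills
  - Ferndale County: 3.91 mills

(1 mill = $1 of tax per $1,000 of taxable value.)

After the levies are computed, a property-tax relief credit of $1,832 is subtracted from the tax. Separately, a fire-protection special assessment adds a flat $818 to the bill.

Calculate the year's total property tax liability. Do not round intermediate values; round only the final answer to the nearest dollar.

$2,738

Assessed value = $257,400 × 0.57 = $146,718
Thornbury Township: $146,718 × 0.00273 = $400.54014
Community College District: $146,718 × 0.00401 = $588.33918
Fairoaks School District: $146,718 × 0.01492 = $2,189.03256
Ferndale County: $146,718 × 0.00391 = $573.66738
Levies subtotal = $3,751.57926
After credit = $3,751.57926 − $1,832 = $1,919.57926
Total = $1,919.57926 + $818 = $2,737.57926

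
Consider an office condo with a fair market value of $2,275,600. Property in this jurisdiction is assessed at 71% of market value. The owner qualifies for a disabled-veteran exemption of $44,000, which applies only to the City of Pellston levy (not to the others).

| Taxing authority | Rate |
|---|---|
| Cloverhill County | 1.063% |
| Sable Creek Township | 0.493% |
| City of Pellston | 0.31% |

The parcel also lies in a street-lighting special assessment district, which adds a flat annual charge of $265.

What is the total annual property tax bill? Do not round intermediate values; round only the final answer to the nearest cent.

Assessed value = $2,275,600 × 0.71 = $1,615,676
Cloverhill County: $1,615,676 × 0.01063 = $17,174.63588
Sable Creek Township: $1,615,676 × 0.00493 = $7,965.28268
City of Pellston: ($1,615,676 − $44,000) × 0.0031 = $1,571,676 × 0.0031 = $4,872.1956
Levies subtotal = $30,012.11416
Total = $30,012.11416 + $265 = $30,277.11416

$30,277.11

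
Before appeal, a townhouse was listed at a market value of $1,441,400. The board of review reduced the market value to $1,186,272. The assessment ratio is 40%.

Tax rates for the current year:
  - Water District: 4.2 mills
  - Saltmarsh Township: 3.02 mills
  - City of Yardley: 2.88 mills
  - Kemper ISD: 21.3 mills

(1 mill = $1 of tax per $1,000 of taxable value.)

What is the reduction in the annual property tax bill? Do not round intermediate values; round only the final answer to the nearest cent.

$3,204.41

Old assessed value = $1,441,400 × 0.4 = $576,560
New assessed value = $1,186,272 × 0.4 = $474,508.8
Combined rate = 0.0042 + 0.00302 + 0.00288 + 0.0213 = 0.0314
Old tax = $576,560 × 0.0314 = $18,103.984
New tax = $474,508.8 × 0.0314 = $14,899.57632
Reduction = $18,103.984 − $14,899.57632 = $3,204.40768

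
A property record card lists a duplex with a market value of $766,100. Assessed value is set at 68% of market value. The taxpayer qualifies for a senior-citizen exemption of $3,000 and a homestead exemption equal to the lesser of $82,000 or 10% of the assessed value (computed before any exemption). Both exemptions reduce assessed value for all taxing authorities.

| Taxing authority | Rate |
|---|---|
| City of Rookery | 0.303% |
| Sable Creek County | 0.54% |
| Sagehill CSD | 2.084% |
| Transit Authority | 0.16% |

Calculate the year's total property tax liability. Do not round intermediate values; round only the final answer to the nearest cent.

$14,380.89

Assessed value = $766,100 × 0.68 = $520,948
Homestead exemption = min($82,000, 10% × $520,948) = min($82,000, $52,094.8) = $52,094.8 (percentage binds)
Taxable value = $520,948 − $3,000 − $52,094.8 = $465,853.2
City of Rookery: $465,853.2 × 0.00303 = $1,411.535196
Sable Creek County: $465,853.2 × 0.0054 = $2,515.60728
Sagehill CSD: $465,853.2 × 0.02084 = $9,708.380688
Transit Authority: $465,853.2 × 0.0016 = $745.36512
Total = $14,380.888284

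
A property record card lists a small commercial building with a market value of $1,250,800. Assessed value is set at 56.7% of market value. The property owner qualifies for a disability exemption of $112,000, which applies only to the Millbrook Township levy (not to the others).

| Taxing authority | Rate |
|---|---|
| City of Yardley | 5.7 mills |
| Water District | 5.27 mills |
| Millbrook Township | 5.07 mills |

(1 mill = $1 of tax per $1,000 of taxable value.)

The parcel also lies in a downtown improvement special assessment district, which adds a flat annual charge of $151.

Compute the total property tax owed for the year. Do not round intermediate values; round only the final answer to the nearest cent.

Assessed value = $1,250,800 × 0.567 = $709,203.6
City of Yardley: $709,203.6 × 0.0057 = $4,042.46052
Water District: $709,203.6 × 0.00527 = $3,737.502972
Millbrook Township: ($709,203.6 − $112,000) × 0.00507 = $597,203.6 × 0.00507 = $3,027.822252
Levies subtotal = $10,807.785744
Total = $10,807.785744 + $151 = $10,958.785744

$10,958.79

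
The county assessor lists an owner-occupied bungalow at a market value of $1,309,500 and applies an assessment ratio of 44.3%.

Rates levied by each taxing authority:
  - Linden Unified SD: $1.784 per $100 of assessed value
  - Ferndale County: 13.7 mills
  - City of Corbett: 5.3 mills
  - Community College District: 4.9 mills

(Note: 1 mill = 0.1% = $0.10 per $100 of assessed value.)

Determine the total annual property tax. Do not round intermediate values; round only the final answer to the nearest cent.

$24,213.73

Assessed value = $1,309,500 × 0.443 = $580,108.5
Linden Unified SD: $580,108.5 × 0.01784 = $10,349.13564
Ferndale County: $580,108.5 × 0.0137 = $7,947.48645
City of Corbett: $580,108.5 × 0.0053 = $3,074.57505
Community College District: $580,108.5 × 0.0049 = $2,842.53165
Total = $24,213.72879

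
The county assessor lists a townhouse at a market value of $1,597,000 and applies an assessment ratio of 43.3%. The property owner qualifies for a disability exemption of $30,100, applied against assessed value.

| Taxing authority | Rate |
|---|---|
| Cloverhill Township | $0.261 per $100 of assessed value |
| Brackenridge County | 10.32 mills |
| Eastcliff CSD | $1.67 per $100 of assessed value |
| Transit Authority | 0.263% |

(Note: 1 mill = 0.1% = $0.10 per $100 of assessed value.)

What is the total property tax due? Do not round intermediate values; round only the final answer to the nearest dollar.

$21,337

Assessed value = $1,597,000 × 0.433 = $691,501
Taxable value = $691,501 − $30,100 = $661,401
Cloverhill Township: $661,401 × 0.00261 = $1,726.25661
Brackenridge County: $661,401 × 0.01032 = $6,825.65832
Eastcliff CSD: $661,401 × 0.0167 = $11,045.3967
Transit Authority: $661,401 × 0.00263 = $1,739.48463
Total = $21,336.79626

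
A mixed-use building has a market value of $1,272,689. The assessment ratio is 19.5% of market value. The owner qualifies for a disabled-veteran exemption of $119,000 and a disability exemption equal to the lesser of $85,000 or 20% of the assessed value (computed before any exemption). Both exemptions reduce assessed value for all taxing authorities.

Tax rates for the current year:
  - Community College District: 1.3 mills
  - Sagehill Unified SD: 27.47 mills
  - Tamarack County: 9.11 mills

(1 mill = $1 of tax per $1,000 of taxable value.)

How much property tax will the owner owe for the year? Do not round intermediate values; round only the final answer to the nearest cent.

Assessed value = $1,272,689 × 0.195 = $248,174.355
Disability exemption = min($85,000, 20% × $248,174.355) = min($85,000, $49,634.871) = $49,634.871 (percentage binds)
Taxable value = $248,174.355 − $119,000 − $49,634.871 = $79,539.484
Community College District: $79,539.484 × 0.0013 = $103.4013292
Sagehill Unified SD: $79,539.484 × 0.02747 = $2,184.94962548
Tamarack County: $79,539.484 × 0.00911 = $724.60469924
Total = $3,012.95565392

$3,012.96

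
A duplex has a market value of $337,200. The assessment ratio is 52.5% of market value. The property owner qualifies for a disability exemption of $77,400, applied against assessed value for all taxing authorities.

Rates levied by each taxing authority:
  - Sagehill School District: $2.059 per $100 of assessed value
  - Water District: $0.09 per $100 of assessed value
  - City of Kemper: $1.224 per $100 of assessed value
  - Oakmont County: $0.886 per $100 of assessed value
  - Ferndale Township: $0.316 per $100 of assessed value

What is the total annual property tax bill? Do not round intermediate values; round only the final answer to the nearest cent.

$4,558.07

Assessed value = $337,200 × 0.525 = $177,030
Taxable value = $177,030 − $77,400 = $99,630
Sagehill School District: $99,630 × 0.02059 = $2,051.3817
Water District: $99,630 × 0.0009 = $89.667
City of Kemper: $99,630 × 0.01224 = $1,219.4712
Oakmont County: $99,630 × 0.00886 = $882.7218
Ferndale Township: $99,630 × 0.00316 = $314.8308
Total = $2,051.3817 + $89.667 + $1,219.4712 + $882.7218 + $314.8308 = $4,558.0725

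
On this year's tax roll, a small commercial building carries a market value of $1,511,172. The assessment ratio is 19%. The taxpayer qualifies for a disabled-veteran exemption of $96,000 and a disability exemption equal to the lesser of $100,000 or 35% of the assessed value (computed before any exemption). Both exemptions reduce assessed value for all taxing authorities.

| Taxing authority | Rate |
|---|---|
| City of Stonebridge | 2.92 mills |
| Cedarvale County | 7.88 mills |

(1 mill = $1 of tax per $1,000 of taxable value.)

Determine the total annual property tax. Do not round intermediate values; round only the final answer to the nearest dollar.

Assessed value = $1,511,172 × 0.19 = $287,122.68
Disability exemption = min($100,000, 35% × $287,122.68) = min($100,000, $100,492.938) = $100,000 (dollar cap binds)
Taxable value = $287,122.68 − $96,000 − $100,000 = $91,122.68
City of Stonebridge: $91,122.68 × 0.00292 = $266.0782256
Cedarvale County: $91,122.68 × 0.00788 = $718.0467184
Total = $984.124944

$984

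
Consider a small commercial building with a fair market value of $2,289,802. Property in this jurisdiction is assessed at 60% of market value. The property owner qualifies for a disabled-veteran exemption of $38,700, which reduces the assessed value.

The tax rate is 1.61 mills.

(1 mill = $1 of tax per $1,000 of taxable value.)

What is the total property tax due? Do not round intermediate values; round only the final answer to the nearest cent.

Assessed value = $2,289,802 × 0.6 = $1,373,881.2
Taxable value = $1,373,881.2 − $38,700 = $1,335,181.2
Tax = $1,335,181.2 × 0.00161 = $2,149.641732

$2,149.64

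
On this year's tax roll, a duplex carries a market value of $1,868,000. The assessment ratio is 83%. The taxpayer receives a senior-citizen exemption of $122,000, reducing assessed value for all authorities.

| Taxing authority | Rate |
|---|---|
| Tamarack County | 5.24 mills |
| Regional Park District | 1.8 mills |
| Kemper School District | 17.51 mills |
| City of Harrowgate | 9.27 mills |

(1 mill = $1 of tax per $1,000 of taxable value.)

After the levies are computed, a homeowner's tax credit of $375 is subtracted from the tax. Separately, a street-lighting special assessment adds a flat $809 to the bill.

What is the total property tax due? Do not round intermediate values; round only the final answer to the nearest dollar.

$48,744

Assessed value = $1,868,000 × 0.83 = $1,550,440
Taxable value = $1,550,440 − $122,000 = $1,428,440
Tamarack County: $1,428,440 × 0.00524 = $7,485.0256
Regional Park District: $1,428,440 × 0.0018 = $2,571.192
Kemper School District: $1,428,440 × 0.01751 = $25,011.9844
City of Harrowgate: $1,428,440 × 0.00927 = $13,241.6388
Levies subtotal = $48,309.8408
After credit = $48,309.8408 − $375 = $47,934.8408
Total = $47,934.8408 + $809 = $48,743.8408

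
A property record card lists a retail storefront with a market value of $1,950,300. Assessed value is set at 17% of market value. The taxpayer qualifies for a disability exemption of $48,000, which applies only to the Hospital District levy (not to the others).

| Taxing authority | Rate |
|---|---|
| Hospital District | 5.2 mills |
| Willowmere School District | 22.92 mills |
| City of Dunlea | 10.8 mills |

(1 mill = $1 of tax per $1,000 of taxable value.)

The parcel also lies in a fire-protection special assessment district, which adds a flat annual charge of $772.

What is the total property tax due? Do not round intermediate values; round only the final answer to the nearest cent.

Assessed value = $1,950,300 × 0.17 = $331,551
Hospital District: ($331,551 − $48,000) × 0.0052 = $283,551 × 0.0052 = $1,474.4652
Willowmere School District: $331,551 × 0.02292 = $7,599.14892
City of Dunlea: $331,551 × 0.0108 = $3,580.7508
Levies subtotal = $12,654.36492
Total = $12,654.36492 + $772 = $13,426.36492

$13,426.36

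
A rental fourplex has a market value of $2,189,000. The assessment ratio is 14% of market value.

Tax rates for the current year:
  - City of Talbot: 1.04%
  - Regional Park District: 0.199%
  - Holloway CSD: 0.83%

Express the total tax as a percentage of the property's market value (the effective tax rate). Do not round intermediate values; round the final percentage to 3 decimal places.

0.290%

Assessed value = $2,189,000 × 0.14 = $306,460
City of Talbot: $306,460 × 0.0104 = $3,187.184
Regional Park District: $306,460 × 0.00199 = $609.8554
Holloway CSD: $306,460 × 0.0083 = $2,543.618
Total tax = $6,340.6574
Effective rate = $6,340.6574 ÷ $2,189,000 = 0.290% of market value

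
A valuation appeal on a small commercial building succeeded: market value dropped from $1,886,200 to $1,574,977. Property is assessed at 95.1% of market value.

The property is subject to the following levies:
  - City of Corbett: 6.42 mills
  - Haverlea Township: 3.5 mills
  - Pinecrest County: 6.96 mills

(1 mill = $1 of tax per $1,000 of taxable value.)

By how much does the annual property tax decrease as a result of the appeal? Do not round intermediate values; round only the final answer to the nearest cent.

Old assessed value = $1,886,200 × 0.951 = $1,793,776.2
New assessed value = $1,574,977 × 0.951 = $1,497,803.127
Combined rate = 0.00642 + 0.0035 + 0.00696 = 0.01688
Old tax = $1,793,776.2 × 0.01688 = $30,278.942256
New tax = $1,497,803.127 × 0.01688 = $25,282.91678376
Reduction = $30,278.942256 − $25,282.91678376 = $4,996.02547224

$4,996.03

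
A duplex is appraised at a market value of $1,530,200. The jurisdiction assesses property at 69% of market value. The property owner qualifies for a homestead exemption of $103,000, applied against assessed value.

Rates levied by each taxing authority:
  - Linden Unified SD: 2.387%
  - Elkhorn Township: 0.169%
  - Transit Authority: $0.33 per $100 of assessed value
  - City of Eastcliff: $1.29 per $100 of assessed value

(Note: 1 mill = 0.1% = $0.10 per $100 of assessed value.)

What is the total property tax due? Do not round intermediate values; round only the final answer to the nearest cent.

$39,790.51

Assessed value = $1,530,200 × 0.69 = $1,055,838
Taxable value = $1,055,838 − $103,000 = $952,838
Linden Unified SD: $952,838 × 0.02387 = $22,744.24306
Elkhorn Township: $952,838 × 0.00169 = $1,610.29622
Transit Authority: $952,838 × 0.0033 = $3,144.3654
City of Eastcliff: $952,838 × 0.0129 = $12,291.6102
Total = $39,790.51488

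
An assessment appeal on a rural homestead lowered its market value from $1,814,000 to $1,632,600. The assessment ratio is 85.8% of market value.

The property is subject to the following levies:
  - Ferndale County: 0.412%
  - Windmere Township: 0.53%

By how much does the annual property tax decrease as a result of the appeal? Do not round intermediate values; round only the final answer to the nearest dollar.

$1,466

Old assessed value = $1,814,000 × 0.858 = $1,556,412
New assessed value = $1,632,600 × 0.858 = $1,400,770.8
Combined rate = 0.00412 + 0.0053 = 0.00942
Old tax = $1,556,412 × 0.00942 = $14,661.40104
New tax = $1,400,770.8 × 0.00942 = $13,195.260936
Reduction = $14,661.40104 − $13,195.260936 = $1,466.140104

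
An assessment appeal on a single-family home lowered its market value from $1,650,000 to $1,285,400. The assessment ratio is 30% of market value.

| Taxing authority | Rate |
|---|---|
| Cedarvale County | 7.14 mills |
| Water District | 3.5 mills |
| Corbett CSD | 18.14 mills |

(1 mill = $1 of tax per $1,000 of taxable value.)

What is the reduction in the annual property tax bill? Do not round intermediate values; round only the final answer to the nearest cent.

Old assessed value = $1,650,000 × 0.3 = $495,000
New assessed value = $1,285,400 × 0.3 = $385,620
Combined rate = 0.00714 + 0.0035 + 0.01814 = 0.02878
Old tax = $495,000 × 0.02878 = $14,246.1
New tax = $385,620 × 0.02878 = $11,098.1436
Reduction = $14,246.1 − $11,098.1436 = $3,147.9564

$3,147.96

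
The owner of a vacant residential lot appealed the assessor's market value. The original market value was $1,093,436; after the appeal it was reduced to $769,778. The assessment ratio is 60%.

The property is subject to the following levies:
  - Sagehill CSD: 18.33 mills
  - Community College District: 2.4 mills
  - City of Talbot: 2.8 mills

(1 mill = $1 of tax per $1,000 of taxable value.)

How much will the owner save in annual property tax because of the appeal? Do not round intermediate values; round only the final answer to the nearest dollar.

Old assessed value = $1,093,436 × 0.6 = $656,061.6
New assessed value = $769,778 × 0.6 = $461,866.8
Combined rate = 0.01833 + 0.0024 + 0.0028 = 0.02353
Old tax = $656,061.6 × 0.02353 = $15,437.129448
New tax = $461,866.8 × 0.02353 = $10,867.725804
Reduction = $15,437.129448 − $10,867.725804 = $4,569.403644

$4,569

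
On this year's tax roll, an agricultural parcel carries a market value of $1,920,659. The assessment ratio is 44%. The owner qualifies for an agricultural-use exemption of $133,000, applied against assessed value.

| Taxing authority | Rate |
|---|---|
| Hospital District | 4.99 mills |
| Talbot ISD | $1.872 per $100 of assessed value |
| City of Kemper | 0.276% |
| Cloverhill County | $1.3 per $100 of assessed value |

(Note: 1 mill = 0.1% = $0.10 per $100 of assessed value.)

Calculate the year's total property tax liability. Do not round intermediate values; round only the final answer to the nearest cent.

$28,106.19

Assessed value = $1,920,659 × 0.44 = $845,089.96
Taxable value = $845,089.96 − $133,000 = $712,089.96
Hospital District: $712,089.96 × 0.00499 = $3,553.3289004
Talbot ISD: $712,089.96 × 0.01872 = $13,330.3240512
City of Kemper: $712,089.96 × 0.00276 = $1,965.3682896
Cloverhill County: $712,089.96 × 0.013 = $9,257.16948
Total = $28,106.1907212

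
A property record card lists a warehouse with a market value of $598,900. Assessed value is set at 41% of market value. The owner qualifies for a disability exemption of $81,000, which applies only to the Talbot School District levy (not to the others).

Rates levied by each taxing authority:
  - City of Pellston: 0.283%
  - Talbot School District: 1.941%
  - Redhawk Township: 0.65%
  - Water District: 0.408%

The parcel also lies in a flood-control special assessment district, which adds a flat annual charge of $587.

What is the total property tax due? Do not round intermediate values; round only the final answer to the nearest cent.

$7,073.71

Assessed value = $598,900 × 0.41 = $245,549
City of Pellston: $245,549 × 0.00283 = $694.90367
Talbot School District: ($245,549 − $81,000) × 0.01941 = $164,549 × 0.01941 = $3,193.89609
Redhawk Township: $245,549 × 0.0065 = $1,596.0685
Water District: $245,549 × 0.00408 = $1,001.83992
Levies subtotal = $6,486.70818
Total = $6,486.70818 + $587 = $7,073.70818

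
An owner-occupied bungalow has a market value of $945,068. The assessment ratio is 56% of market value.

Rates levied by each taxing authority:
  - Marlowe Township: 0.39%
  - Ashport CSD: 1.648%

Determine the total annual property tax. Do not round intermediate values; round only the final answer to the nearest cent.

Assessed value = $945,068 × 0.56 = $529,238.08
Marlowe Township: $529,238.08 × 0.0039 = $2,064.028512
Ashport CSD: $529,238.08 × 0.01648 = $8,721.8435584
Total = $2,064.028512 + $8,721.8435584 = $10,785.8720704

$10,785.87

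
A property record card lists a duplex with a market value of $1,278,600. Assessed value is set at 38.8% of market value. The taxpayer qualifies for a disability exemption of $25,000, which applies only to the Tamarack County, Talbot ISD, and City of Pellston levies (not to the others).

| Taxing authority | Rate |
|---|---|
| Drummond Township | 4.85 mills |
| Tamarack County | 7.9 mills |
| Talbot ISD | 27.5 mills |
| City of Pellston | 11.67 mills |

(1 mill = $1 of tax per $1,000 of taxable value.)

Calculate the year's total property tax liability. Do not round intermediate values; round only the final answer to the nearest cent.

$24,580.60

Assessed value = $1,278,600 × 0.388 = $496,096.8
Drummond Township: $496,096.8 × 0.00485 = $2,406.06948
Tamarack County: ($496,096.8 − $25,000) × 0.0079 = $471,096.8 × 0.0079 = $3,721.66472
Talbot ISD: ($496,096.8 − $25,000) × 0.0275 = $471,096.8 × 0.0275 = $12,955.162
City of Pellston: ($496,096.8 − $25,000) × 0.01167 = $471,096.8 × 0.01167 = $5,497.699656
Total = $24,580.595856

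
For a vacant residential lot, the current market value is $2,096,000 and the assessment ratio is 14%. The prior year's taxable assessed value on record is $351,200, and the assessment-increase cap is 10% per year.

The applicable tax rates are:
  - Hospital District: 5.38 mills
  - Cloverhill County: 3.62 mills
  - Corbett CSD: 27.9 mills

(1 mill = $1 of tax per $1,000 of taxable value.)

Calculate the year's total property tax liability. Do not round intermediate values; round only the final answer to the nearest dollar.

Uncapped assessed value = $2,096,000 × 0.14 = $293,440
Cap limit = $351,200 × 1.1 = $386,320
Taxable assessed value = min($293,440, $386,320) = $293,440 (cap does not bind)
Hospital District: $293,440 × 0.00538 = $1,578.7072
Cloverhill County: $293,440 × 0.00362 = $1,062.2528
Corbett CSD: $293,440 × 0.0279 = $8,186.976
Total = $10,827.936

$10,828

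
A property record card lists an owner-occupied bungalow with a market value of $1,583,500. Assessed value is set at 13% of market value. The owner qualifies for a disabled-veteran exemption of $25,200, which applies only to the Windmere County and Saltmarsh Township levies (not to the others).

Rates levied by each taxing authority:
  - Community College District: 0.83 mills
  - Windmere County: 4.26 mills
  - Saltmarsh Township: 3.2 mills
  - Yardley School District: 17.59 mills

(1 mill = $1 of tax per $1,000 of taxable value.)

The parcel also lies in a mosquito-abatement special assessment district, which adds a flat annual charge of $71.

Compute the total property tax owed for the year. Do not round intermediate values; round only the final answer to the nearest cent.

$5,210.54

Assessed value = $1,583,500 × 0.13 = $205,855
Community College District: $205,855 × 0.00083 = $170.85965
Windmere County: ($205,855 − $25,200) × 0.00426 = $180,655 × 0.00426 = $769.5903
Saltmarsh Township: ($205,855 − $25,200) × 0.0032 = $180,655 × 0.0032 = $578.096
Yardley School District: $205,855 × 0.01759 = $3,620.98945
Levies subtotal = $5,139.5354
Total = $5,139.5354 + $71 = $5,210.5354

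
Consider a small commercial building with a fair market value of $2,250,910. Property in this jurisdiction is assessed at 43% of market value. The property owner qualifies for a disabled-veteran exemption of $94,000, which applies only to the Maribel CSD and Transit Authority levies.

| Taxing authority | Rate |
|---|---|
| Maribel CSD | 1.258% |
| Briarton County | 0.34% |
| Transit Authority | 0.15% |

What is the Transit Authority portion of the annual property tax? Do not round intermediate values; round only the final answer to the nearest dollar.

Assessed value = $2,250,910 × 0.43 = $967,891.3
Transit Authority taxable value = $967,891.3 − $94,000 = $873,891.3
Transit Authority levy = $873,891.3 × 0.0015 = $1,310.83695

$1,311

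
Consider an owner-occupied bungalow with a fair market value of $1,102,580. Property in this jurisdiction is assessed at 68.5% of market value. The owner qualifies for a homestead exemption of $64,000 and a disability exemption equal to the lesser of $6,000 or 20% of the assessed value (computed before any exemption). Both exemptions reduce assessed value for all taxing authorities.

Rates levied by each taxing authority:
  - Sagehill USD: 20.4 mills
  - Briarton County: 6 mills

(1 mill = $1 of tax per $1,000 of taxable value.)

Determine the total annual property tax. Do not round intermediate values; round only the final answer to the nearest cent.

Assessed value = $1,102,580 × 0.685 = $755,267.3
Disability exemption = min($6,000, 20% × $755,267.3) = min($6,000, $151,053.46) = $6,000 (dollar cap binds)
Taxable value = $755,267.3 − $64,000 − $6,000 = $685,267.3
Sagehill USD: $685,267.3 × 0.0204 = $13,979.45292
Briarton County: $685,267.3 × 0.006 = $4,111.6038
Total = $18,091.05672

$18,091.06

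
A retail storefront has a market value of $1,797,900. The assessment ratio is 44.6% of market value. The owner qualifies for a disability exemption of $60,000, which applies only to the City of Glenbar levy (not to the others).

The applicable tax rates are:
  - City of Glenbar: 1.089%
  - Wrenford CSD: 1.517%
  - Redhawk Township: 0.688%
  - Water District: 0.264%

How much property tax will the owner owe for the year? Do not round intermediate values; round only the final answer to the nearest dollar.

$27,877

Assessed value = $1,797,900 × 0.446 = $801,863.4
City of Glenbar: ($801,863.4 − $60,000) × 0.01089 = $741,863.4 × 0.01089 = $8,078.892426
Wrenford CSD: $801,863.4 × 0.01517 = $12,164.267778
Redhawk Township: $801,863.4 × 0.00688 = $5,516.820192
Water District: $801,863.4 × 0.00264 = $2,116.919376
Total = $27,876.899772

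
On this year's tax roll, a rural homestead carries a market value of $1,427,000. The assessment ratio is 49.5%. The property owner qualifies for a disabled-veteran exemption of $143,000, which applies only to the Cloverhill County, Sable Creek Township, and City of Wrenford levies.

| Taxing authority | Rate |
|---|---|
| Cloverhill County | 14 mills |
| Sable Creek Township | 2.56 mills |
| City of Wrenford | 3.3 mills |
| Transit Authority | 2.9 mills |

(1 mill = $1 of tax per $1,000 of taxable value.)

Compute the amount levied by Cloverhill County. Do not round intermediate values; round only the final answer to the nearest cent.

Assessed value = $1,427,000 × 0.495 = $706,365
Cloverhill County taxable value = $706,365 − $143,000 = $563,365
Cloverhill County levy = $563,365 × 0.014 = $7,887.11

$7,887.11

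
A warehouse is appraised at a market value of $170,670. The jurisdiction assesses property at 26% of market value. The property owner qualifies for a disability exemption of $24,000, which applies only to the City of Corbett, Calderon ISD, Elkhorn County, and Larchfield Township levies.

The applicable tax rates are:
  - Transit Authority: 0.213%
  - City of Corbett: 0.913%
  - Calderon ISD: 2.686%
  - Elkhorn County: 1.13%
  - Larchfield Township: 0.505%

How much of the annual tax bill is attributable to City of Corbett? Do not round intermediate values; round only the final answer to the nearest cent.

$186.02

Assessed value = $170,670 × 0.26 = $44,374.2
City of Corbett taxable value = $44,374.2 − $24,000 = $20,374.2
City of Corbett levy = $20,374.2 × 0.00913 = $186.016446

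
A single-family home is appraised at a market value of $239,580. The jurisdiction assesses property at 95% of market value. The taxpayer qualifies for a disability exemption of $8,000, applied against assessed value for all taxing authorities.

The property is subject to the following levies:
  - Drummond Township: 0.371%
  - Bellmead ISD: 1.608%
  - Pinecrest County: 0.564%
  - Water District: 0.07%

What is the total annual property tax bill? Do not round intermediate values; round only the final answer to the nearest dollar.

$5,738

Assessed value = $239,580 × 0.95 = $227,601
Taxable value = $227,601 − $8,000 = $219,601
Drummond Township: $219,601 × 0.00371 = $814.71971
Bellmead ISD: $219,601 × 0.01608 = $3,531.18408
Pinecrest County: $219,601 × 0.00564 = $1,238.54964
Water District: $219,601 × 0.0007 = $153.7207
Total = $814.71971 + $3,531.18408 + $1,238.54964 + $153.7207 = $5,738.17413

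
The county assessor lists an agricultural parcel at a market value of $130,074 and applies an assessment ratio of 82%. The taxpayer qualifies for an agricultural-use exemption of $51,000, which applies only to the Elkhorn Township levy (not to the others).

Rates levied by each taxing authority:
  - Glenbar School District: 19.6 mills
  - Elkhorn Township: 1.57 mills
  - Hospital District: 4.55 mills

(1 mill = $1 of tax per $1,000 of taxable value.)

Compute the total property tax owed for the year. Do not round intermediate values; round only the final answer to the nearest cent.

Assessed value = $130,074 × 0.82 = $106,660.68
Glenbar School District: $106,660.68 × 0.0196 = $2,090.549328
Elkhorn Township: ($106,660.68 − $51,000) × 0.00157 = $55,660.68 × 0.00157 = $87.3872676
Hospital District: $106,660.68 × 0.00455 = $485.306094
Total = $2,663.2426896

$2,663.24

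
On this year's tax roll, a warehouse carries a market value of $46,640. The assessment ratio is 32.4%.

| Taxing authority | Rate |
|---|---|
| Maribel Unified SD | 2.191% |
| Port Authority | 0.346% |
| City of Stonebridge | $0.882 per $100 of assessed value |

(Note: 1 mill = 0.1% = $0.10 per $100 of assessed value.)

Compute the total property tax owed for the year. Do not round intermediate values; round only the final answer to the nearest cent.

Assessed value = $46,640 × 0.324 = $15,111.36
Maribel Unified SD: $15,111.36 × 0.02191 = $331.0898976
Port Authority: $15,111.36 × 0.00346 = $52.2853056
City of Stonebridge: $15,111.36 × 0.00882 = $133.2821952
Total = $516.6573984

$516.66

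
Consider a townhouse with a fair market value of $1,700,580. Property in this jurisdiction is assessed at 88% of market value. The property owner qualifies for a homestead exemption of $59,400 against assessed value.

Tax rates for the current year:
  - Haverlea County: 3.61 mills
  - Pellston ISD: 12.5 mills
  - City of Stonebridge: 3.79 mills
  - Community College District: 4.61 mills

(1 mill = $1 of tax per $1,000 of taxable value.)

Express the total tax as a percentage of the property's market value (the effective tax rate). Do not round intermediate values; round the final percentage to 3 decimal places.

2.071%

Assessed value = $1,700,580 × 0.88 = $1,496,510.4
Taxable value = $1,496,510.4 − $59,400 = $1,437,110.4
Haverlea County: $1,437,110.4 × 0.00361 = $5,187.968544
Pellston ISD: $1,437,110.4 × 0.0125 = $17,963.88
City of Stonebridge: $1,437,110.4 × 0.00379 = $5,446.648416
Community College District: $1,437,110.4 × 0.00461 = $6,625.078944
Total tax = $35,223.575904
Effective rate = $35,223.575904 ÷ $1,700,580 = 2.071% of market value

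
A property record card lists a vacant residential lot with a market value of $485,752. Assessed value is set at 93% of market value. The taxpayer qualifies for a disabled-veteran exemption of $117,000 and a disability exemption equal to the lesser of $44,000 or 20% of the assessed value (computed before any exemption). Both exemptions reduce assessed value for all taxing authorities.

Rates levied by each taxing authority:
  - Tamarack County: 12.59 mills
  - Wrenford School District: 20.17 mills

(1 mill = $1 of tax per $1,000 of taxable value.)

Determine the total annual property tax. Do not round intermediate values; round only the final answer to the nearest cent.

Assessed value = $485,752 × 0.93 = $451,749.36
Disability exemption = min($44,000, 20% × $451,749.36) = min($44,000, $90,349.872) = $44,000 (dollar cap binds)
Taxable value = $451,749.36 − $117,000 − $44,000 = $290,749.36
Tamarack County: $290,749.36 × 0.01259 = $3,660.5344424
Wrenford School District: $290,749.36 × 0.02017 = $5,864.4145912
Total = $9,524.9490336

$9,524.95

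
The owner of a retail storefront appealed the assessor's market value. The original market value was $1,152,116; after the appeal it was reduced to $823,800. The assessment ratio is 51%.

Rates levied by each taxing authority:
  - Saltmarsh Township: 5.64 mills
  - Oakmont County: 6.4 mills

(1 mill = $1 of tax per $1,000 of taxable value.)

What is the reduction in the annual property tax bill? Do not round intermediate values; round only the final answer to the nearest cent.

Old assessed value = $1,152,116 × 0.51 = $587,579.16
New assessed value = $823,800 × 0.51 = $420,138
Combined rate = 0.00564 + 0.0064 = 0.01204
Old tax = $587,579.16 × 0.01204 = $7,074.4530864
New tax = $420,138 × 0.01204 = $5,058.46152
Reduction = $7,074.4530864 − $5,058.46152 = $2,015.9915664

$2,015.99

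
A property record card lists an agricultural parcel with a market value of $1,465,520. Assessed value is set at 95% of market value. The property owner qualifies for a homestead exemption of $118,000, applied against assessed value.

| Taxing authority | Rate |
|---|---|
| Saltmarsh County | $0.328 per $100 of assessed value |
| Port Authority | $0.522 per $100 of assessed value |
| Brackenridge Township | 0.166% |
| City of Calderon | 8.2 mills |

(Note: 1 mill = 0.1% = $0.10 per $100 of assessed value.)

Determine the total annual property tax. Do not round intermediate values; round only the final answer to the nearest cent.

Assessed value = $1,465,520 × 0.95 = $1,392,244
Taxable value = $1,392,244 − $118,000 = $1,274,244
Saltmarsh County: $1,274,244 × 0.00328 = $4,179.52032
Port Authority: $1,274,244 × 0.00522 = $6,651.55368
Brackenridge Township: $1,274,244 × 0.00166 = $2,115.24504
City of Calderon: $1,274,244 × 0.0082 = $10,448.8008
Total = $23,395.11984

$23,395.12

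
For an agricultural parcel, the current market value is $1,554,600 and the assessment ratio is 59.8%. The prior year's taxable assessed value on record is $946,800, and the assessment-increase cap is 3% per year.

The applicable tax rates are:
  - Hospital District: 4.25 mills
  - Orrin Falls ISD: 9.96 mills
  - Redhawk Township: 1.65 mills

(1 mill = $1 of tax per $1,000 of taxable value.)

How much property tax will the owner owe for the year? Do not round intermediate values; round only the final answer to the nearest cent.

Uncapped assessed value = $1,554,600 × 0.598 = $929,650.8
Cap limit = $946,800 × 1.03 = $975,204
Taxable assessed value = min($929,650.8, $975,204) = $929,650.8 (cap does not bind)
Hospital District: $929,650.8 × 0.00425 = $3,951.0159
Orrin Falls ISD: $929,650.8 × 0.00996 = $9,259.321968
Redhawk Township: $929,650.8 × 0.00165 = $1,533.92382
Total = $14,744.261688

$14,744.26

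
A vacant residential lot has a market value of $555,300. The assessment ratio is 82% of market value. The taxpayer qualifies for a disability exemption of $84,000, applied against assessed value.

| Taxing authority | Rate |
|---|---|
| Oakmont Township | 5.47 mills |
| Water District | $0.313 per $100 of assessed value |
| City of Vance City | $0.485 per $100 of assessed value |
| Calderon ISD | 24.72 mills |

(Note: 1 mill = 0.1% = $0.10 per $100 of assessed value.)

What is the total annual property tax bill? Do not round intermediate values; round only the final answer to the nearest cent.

$14,174.28

Assessed value = $555,300 × 0.82 = $455,346
Taxable value = $455,346 − $84,000 = $371,346
Oakmont Township: $371,346 × 0.00547 = $2,031.26262
Water District: $371,346 × 0.00313 = $1,162.31298
City of Vance City: $371,346 × 0.00485 = $1,801.0281
Calderon ISD: $371,346 × 0.02472 = $9,179.67312
Total = $14,174.27682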